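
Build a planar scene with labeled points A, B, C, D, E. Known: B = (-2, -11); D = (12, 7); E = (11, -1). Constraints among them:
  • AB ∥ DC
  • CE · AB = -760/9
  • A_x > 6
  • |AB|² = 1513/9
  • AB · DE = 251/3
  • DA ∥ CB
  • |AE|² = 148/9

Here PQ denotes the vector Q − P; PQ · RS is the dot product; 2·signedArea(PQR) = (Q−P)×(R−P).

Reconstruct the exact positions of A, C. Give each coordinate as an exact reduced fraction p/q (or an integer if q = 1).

A = (7, -5/3)
C = (3, -7/3)

1. A_x = 7  [line 1·x + 8·y + 19/3 = 0 ∩ |AB|² = 1513/9]
2. A_y = -5/3  [line 1·x + 8·y + 19/3 = 0 ∩ |AB|² = 1513/9]
   → A = (7, -5/3)
3. C_x = 3  [DA ∥ CB ∩ AB ∥ DC]
4. C_y = -7/3  [DA ∥ CB ∩ AB ∥ DC]
   → C = (3, -7/3)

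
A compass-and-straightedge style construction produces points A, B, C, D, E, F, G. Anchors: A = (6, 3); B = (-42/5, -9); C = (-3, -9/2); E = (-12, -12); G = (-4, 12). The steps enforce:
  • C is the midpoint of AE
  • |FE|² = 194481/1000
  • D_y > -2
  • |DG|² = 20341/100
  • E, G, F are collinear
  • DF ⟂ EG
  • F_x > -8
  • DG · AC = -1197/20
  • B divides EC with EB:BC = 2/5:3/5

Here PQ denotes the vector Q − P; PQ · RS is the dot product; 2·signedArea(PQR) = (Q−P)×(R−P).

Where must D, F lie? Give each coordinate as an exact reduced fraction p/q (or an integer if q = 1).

D = (3/5, -3/2)
F = (-759/100, 123/100)

1. F_x = -759/100  [line -24·x + 8·y + -192 = 0 ∩ |FE|² = 194481/1000]
2. F_y = 123/100  [line -24·x + 8·y + -192 = 0 ∩ |FE|² = 194481/1000]
   → F = (-759/100, 123/100)
3. D_x = 3/5  [DG · AC = -1197/20 ∩ DF ⟂ EG]
4. D_y = -3/2  [DG · AC = -1197/20 ∩ DF ⟂ EG]
   → D = (3/5, -3/2)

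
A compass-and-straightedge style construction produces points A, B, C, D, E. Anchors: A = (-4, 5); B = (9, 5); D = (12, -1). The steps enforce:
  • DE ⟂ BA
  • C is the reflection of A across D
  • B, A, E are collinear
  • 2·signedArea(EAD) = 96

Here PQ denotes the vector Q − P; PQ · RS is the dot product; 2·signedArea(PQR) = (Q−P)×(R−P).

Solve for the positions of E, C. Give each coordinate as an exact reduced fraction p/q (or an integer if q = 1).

C = (28, -7)
E = (12, 5)

1. E_x = 12  [B, A, E are collinear ∩ DE ⟂ BA]
2. E_y = 5  [B, A, E are collinear ∩ DE ⟂ BA]
   → E = (12, 5)
3. C_x = 28  [C is the reflection of A across D]
4. C_y = -7  [C is the reflection of A across D]
   → C = (28, -7)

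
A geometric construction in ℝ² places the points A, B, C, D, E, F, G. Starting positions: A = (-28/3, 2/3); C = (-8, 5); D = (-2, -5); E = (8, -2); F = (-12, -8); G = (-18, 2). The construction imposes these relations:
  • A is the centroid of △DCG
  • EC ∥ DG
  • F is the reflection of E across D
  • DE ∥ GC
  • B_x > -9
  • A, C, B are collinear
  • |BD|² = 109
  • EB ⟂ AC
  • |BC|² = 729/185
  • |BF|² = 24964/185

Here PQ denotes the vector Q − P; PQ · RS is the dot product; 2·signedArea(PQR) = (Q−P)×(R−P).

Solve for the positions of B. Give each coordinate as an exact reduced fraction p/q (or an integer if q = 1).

1. B_x = -1588/185  [A, C, B are collinear ∩ EB ⟂ AC]
2. B_y = 574/185  [A, C, B are collinear ∩ EB ⟂ AC]
   → B = (-1588/185, 574/185)

B = (-1588/185, 574/185)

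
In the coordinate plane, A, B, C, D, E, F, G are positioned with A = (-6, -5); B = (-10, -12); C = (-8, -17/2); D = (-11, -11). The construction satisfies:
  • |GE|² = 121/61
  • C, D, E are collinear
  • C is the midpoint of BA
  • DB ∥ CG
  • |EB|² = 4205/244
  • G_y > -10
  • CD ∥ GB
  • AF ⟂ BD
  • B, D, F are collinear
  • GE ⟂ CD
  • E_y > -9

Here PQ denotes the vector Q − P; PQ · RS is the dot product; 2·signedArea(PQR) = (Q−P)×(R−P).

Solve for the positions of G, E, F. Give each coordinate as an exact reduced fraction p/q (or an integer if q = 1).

1. G_x = -7  [CD ∥ GB ∩ DB ∥ CG]
2. G_y = -19/2  [CD ∥ GB ∩ DB ∥ CG]
   → G = (-7, -19/2)
3. E_x = -482/61  [C, D, E are collinear ∩ GE ⟂ CD]
4. E_y = -1027/122  [C, D, E are collinear ∩ GE ⟂ CD]
   → E = (-482/61, -1027/122)
5. F_x = -23/2  [B, D, F are collinear ∩ AF ⟂ BD]
6. F_y = -21/2  [B, D, F are collinear ∩ AF ⟂ BD]
   → F = (-23/2, -21/2)

E = (-482/61, -1027/122)
F = (-23/2, -21/2)
G = (-7, -19/2)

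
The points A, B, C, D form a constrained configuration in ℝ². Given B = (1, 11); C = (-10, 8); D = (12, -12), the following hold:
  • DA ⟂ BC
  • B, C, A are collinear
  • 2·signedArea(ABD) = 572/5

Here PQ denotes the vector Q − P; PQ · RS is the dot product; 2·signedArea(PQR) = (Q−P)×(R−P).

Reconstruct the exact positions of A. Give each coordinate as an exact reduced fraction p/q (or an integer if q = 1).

A = (27/5, 61/5)

1. A_x = 27/5  [B, C, A are collinear ∩ DA ⟂ BC]
2. A_y = 61/5  [B, C, A are collinear ∩ DA ⟂ BC]
   → A = (27/5, 61/5)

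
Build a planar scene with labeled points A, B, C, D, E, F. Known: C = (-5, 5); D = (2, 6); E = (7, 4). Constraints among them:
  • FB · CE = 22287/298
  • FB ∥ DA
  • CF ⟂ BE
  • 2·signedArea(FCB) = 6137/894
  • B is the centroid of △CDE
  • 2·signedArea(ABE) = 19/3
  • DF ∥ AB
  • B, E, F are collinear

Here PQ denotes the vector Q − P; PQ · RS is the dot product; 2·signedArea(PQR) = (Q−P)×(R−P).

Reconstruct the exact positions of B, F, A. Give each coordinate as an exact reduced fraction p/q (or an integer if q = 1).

A = (7279/894, 1465/298)
B = (4/3, 5)
F = (-1433/298, 1813/298)

1. B_x = 4/3  [B is the centroid of △CDE]
2. B_y = 5  [B is the centroid of △CDE]
   → B = (4/3, 5)
3. F_x = -1433/298  [B, E, F are collinear ∩ CF ⟂ BE]
4. F_y = 1813/298  [B, E, F are collinear ∩ CF ⟂ BE]
   → F = (-1433/298, 1813/298)
5. A_x = 7279/894  [DF ∥ AB ∩ FB ∥ DA]
6. A_y = 1465/298  [DF ∥ AB ∩ FB ∥ DA]
   → A = (7279/894, 1465/298)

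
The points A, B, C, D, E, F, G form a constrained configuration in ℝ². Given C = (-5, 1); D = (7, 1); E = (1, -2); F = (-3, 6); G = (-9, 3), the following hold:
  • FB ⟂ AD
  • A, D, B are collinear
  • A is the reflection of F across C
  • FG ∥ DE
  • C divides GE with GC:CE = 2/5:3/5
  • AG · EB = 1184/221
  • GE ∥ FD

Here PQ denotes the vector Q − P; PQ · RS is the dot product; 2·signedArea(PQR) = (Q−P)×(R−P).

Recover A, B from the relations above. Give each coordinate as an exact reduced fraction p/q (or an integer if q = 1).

A = (-7, -4)
B = (-63/221, -354/221)

1. A_x = -7  [A is the reflection of F across C]
2. A_y = -4  [A is the reflection of F across C]
   → A = (-7, -4)
3. B_x = -63/221  [A, D, B are collinear ∩ FB ⟂ AD]
4. B_y = -354/221  [A, D, B are collinear ∩ FB ⟂ AD]
   → B = (-63/221, -354/221)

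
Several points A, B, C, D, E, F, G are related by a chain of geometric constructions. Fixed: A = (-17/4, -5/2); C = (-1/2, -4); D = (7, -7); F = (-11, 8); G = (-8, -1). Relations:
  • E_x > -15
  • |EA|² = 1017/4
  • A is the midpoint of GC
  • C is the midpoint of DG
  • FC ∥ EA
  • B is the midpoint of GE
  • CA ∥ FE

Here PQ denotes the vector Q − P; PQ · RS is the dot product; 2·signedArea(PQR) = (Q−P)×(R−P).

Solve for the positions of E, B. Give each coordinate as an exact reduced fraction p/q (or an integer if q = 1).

1. E_x = -59/4  [FC ∥ EA ∩ CA ∥ FE]
2. E_y = 19/2  [FC ∥ EA ∩ CA ∥ FE]
   → E = (-59/4, 19/2)
3. B_x = -91/8  [B is the midpoint of GE]
4. B_y = 17/4  [B is the midpoint of GE]
   → B = (-91/8, 17/4)

B = (-91/8, 17/4)
E = (-59/4, 19/2)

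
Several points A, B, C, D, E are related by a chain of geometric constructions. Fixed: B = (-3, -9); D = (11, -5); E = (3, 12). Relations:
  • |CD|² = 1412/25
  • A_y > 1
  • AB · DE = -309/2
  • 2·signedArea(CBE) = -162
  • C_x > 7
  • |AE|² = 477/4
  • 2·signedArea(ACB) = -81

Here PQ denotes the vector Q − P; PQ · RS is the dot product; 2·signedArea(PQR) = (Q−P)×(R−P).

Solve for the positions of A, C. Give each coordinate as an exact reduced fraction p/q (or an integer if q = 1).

1. C_x = 39/5  [line -21·x + 6·y + 153 = 0 ∩ |CD|² = 1412/25]
2. C_y = 9/5  [line -21·x + 6·y + 153 = 0 ∩ |CD|² = 1412/25]
   → C = (39/5, 9/5)
3. A_x = 0  [AB · DE = -309/2 ∩ 2·signedArea(ACB) = -81]
4. A_y = 3/2  [AB · DE = -309/2 ∩ 2·signedArea(ACB) = -81]
   → A = (0, 3/2)

A = (0, 3/2)
C = (39/5, 9/5)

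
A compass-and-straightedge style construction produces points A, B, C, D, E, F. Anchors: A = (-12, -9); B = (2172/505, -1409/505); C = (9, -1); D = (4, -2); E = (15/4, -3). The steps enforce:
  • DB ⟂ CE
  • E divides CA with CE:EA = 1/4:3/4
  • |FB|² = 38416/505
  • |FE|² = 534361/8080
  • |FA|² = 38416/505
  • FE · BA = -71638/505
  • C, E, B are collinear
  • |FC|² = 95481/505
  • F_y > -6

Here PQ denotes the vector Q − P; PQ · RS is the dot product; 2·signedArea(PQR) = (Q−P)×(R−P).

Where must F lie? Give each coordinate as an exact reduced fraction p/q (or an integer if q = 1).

F = (-1944/505, -2977/505)

1. F_x = -1944/505  [line 8232/505·x + 3136/505·y + 50176/505 = 0 ∩ |FE|² = 534361/8080]
2. F_y = -2977/505  [line 8232/505·x + 3136/505·y + 50176/505 = 0 ∩ |FE|² = 534361/8080]
   → F = (-1944/505, -2977/505)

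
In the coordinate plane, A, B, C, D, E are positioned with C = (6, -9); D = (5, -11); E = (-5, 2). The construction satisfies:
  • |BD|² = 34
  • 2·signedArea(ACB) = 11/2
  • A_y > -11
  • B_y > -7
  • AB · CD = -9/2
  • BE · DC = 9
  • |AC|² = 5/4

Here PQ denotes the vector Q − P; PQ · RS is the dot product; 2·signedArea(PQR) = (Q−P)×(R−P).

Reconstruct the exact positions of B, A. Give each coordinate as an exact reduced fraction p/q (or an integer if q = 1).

A = (11/2, -10)
B = (2, -6)

1. B_x = 2  [line -1·x + -2·y + -10 = 0 ∩ |BD|² = 34]
2. B_y = -6  [line -1·x + -2·y + -10 = 0 ∩ |BD|² = 34]
   → B = (2, -6)
3. A_x = 11/2  [2·signedArea(ACB) = 11/2 ∩ AB · CD = -9/2]
4. A_y = -10  [2·signedArea(ACB) = 11/2 ∩ AB · CD = -9/2]
   → A = (11/2, -10)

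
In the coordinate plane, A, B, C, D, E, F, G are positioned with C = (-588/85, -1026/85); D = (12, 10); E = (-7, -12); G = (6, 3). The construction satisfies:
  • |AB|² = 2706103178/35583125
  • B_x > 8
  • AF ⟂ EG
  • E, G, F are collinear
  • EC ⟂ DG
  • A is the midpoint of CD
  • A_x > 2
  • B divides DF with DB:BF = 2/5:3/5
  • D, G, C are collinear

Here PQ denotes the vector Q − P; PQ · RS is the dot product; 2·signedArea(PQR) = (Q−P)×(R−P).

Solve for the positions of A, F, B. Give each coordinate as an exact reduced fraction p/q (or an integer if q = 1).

A = (216/85, -88/85)
B = (687189/83725, 93663/16745)
F = (84369/33490, -6807/6698)

1. A_x = 216/85  [A is the midpoint of CD]
2. A_y = -88/85  [A is the midpoint of CD]
   → A = (216/85, -88/85)
3. F_x = 84369/33490  [E, G, F are collinear ∩ AF ⟂ EG]
4. F_y = -6807/6698  [E, G, F are collinear ∩ AF ⟂ EG]
   → F = (84369/33490, -6807/6698)
5. B_x = 687189/83725  [B divides DF with DB:BF = 2/5:3/5]
6. B_y = 93663/16745  [B divides DF with DB:BF = 2/5:3/5]
   → B = (687189/83725, 93663/16745)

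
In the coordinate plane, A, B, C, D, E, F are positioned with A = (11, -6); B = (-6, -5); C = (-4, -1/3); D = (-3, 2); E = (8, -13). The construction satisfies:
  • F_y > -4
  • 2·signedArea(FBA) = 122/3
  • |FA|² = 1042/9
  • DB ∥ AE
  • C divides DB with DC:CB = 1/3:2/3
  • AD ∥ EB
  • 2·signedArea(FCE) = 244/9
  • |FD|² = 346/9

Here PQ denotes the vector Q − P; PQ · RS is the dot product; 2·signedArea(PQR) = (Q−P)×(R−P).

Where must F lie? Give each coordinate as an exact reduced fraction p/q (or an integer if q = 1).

1. F_x = 2/3  [2·signedArea(FBA) = 122/3 ∩ 2·signedArea(FCE) = 244/9]
2. F_y = -3  [2·signedArea(FBA) = 122/3 ∩ 2·signedArea(FCE) = 244/9]
   → F = (2/3, -3)

F = (2/3, -3)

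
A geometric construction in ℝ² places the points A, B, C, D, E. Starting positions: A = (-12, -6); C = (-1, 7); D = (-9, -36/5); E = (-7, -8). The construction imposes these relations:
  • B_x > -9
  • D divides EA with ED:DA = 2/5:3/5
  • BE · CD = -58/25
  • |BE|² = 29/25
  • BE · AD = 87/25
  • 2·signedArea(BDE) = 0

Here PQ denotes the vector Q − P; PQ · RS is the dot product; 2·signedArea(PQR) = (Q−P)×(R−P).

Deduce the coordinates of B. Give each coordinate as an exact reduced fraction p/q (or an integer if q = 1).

B = (-8, -38/5)

1. B_x = -8  [2·signedArea(BDE) = 0 ∩ BE · AD = 87/25]
2. B_y = -38/5  [2·signedArea(BDE) = 0 ∩ BE · AD = 87/25]
   → B = (-8, -38/5)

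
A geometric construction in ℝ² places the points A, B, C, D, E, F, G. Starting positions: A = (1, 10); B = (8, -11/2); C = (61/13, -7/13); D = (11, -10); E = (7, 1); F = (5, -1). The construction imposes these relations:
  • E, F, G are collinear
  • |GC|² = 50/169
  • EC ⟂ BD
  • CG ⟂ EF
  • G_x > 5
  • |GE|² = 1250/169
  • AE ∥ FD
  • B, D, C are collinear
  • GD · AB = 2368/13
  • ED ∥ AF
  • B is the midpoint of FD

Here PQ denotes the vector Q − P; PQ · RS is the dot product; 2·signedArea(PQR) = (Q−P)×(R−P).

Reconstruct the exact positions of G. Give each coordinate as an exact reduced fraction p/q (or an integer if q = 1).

1. G_x = 66/13  [E, F, G are collinear ∩ CG ⟂ EF]
2. G_y = -12/13  [E, F, G are collinear ∩ CG ⟂ EF]
   → G = (66/13, -12/13)

G = (66/13, -12/13)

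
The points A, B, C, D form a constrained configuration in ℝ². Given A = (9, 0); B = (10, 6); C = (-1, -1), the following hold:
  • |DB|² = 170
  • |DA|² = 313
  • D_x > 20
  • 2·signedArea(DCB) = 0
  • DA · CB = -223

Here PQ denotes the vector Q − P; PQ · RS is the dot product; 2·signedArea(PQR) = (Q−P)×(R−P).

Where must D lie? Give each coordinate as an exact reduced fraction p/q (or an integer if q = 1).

D = (21, 13)

1. D_x = 21  [2·signedArea(DCB) = 0 ∩ DA · CB = -223]
2. D_y = 13  [2·signedArea(DCB) = 0 ∩ DA · CB = -223]
   → D = (21, 13)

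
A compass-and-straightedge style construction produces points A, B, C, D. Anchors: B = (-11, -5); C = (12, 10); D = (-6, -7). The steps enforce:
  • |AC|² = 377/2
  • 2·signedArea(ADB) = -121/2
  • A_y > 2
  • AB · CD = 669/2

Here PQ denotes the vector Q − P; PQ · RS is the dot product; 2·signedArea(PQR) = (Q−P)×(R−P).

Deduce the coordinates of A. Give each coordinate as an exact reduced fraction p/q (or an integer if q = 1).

1. A_x = 1/2  [2·signedArea(ADB) = -121/2 ∩ AB · CD = 669/2]
2. A_y = 5/2  [2·signedArea(ADB) = -121/2 ∩ AB · CD = 669/2]
   → A = (1/2, 5/2)

A = (1/2, 5/2)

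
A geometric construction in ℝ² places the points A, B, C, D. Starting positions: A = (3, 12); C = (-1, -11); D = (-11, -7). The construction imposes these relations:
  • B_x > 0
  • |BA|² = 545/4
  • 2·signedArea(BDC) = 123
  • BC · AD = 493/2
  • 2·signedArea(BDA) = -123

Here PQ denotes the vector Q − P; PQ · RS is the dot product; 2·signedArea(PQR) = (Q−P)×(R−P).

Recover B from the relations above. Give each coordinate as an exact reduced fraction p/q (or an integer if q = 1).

B = (1, 1/2)

1. B_x = 1  [BC · AD = 493/2 ∩ 2·signedArea(BDA) = -123]
2. B_y = 1/2  [BC · AD = 493/2 ∩ 2·signedArea(BDA) = -123]
   → B = (1, 1/2)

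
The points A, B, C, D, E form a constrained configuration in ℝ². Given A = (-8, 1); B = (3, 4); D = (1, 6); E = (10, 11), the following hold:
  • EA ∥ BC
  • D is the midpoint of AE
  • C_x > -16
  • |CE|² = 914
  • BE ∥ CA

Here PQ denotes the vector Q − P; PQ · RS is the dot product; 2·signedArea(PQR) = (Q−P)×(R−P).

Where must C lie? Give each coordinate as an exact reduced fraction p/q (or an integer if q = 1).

1. C_x = -15  [BE ∥ CA ∩ EA ∥ BC]
2. C_y = -6  [BE ∥ CA ∩ EA ∥ BC]
   → C = (-15, -6)

C = (-15, -6)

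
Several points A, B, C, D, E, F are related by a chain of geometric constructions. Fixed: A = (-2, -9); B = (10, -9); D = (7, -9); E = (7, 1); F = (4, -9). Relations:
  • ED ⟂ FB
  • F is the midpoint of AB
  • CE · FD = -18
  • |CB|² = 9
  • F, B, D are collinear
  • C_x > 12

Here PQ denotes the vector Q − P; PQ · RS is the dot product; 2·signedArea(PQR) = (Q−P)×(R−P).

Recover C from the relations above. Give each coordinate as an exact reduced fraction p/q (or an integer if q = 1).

C = (13, -9)

1. C_x = 13  [CE · FD = -18]
2. C_y = -9  [|CB|² = 9]
   → C = (13, -9)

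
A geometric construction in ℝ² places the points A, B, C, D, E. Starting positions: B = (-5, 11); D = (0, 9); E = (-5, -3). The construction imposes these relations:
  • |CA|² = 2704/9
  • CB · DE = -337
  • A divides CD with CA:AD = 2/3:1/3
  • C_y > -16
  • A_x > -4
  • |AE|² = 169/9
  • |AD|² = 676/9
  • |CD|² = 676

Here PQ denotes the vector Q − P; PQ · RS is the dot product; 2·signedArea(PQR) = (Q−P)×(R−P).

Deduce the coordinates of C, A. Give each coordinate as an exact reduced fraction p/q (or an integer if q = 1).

1. C_x = -10  [line 5·x + 12·y + 230 = 0 ∩ |CD|² = 676]
2. C_y = -15  [line 5·x + 12·y + 230 = 0 ∩ |CD|² = 676]
   → C = (-10, -15)
3. A_x = -10/3  [A divides CD with CA:AD = 2/3:1/3]
4. A_y = 1  [A divides CD with CA:AD = 2/3:1/3]
   → A = (-10/3, 1)

A = (-10/3, 1)
C = (-10, -15)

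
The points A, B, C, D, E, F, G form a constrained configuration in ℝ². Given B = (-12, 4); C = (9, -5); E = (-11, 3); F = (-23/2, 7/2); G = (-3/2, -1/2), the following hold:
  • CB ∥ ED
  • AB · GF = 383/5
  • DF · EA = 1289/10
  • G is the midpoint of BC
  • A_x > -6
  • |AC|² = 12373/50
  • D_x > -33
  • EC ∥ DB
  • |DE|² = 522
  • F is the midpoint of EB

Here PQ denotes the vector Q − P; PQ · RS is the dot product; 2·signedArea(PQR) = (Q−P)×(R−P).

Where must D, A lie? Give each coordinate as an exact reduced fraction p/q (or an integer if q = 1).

1. D_x = -32  [EC ∥ DB ∩ CB ∥ ED]
2. D_y = 12  [EC ∥ DB ∩ CB ∥ ED]
   → D = (-32, 12)
3. A_x = -11/2  [AB · GF = 383/5 ∩ DF · EA = 1289/10]
4. A_y = 11/10  [AB · GF = 383/5 ∩ DF · EA = 1289/10]
   → A = (-11/2, 11/10)

A = (-11/2, 11/10)
D = (-32, 12)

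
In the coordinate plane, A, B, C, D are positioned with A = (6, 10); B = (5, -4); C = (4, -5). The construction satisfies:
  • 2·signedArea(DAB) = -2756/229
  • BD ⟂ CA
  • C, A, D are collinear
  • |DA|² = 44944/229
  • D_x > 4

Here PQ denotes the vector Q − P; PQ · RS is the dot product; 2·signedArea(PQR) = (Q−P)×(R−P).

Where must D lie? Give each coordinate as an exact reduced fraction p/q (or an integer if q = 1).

D = (950/229, -890/229)

1. D_x = 950/229  [C, A, D are collinear ∩ BD ⟂ CA]
2. D_y = -890/229  [C, A, D are collinear ∩ BD ⟂ CA]
   → D = (950/229, -890/229)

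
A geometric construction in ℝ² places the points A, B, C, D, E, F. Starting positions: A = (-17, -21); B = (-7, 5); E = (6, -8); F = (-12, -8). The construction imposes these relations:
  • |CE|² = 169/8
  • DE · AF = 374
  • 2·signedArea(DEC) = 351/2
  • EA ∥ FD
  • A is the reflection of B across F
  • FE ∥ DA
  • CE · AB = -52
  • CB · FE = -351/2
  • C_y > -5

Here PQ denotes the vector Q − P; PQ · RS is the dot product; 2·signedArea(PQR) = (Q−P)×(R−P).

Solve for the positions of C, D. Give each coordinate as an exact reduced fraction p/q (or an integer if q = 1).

1. C_x = 11/4  [CE · AB = -52 ∩ CB · FE = -351/2]
2. C_y = -19/4  [CE · AB = -52 ∩ CB · FE = -351/2]
   → C = (11/4, -19/4)
3. D_x = -35  [FE ∥ DA ∩ EA ∥ FD]
4. D_y = -21  [FE ∥ DA ∩ EA ∥ FD]
   → D = (-35, -21)

C = (11/4, -19/4)
D = (-35, -21)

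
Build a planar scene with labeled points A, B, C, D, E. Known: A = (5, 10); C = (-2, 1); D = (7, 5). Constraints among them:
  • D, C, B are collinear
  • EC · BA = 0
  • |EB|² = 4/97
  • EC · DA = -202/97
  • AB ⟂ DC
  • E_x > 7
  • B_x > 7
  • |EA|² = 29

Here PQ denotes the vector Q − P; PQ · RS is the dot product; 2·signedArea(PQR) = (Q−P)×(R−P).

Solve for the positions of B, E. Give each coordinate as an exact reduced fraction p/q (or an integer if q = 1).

1. B_x = 697/97  [D, C, B are collinear ∩ AB ⟂ DC]
2. B_y = 493/97  [D, C, B are collinear ∩ AB ⟂ DC]
   → B = (697/97, 493/97)
3. E_x = 715/97  [EC · BA = 0 ∩ EC · DA = -202/97]
4. E_y = 501/97  [EC · BA = 0 ∩ EC · DA = -202/97]
   → E = (715/97, 501/97)

B = (697/97, 493/97)
E = (715/97, 501/97)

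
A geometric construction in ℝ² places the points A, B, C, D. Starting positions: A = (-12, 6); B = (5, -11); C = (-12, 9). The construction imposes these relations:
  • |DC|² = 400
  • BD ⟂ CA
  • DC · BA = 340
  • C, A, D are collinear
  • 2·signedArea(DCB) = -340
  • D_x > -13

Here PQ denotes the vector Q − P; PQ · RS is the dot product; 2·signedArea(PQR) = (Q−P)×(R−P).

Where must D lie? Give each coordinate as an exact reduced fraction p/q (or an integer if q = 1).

1. D_x = -12  [C, A, D are collinear ∩ BD ⟂ CA]
2. D_y = -11  [C, A, D are collinear ∩ BD ⟂ CA]
   → D = (-12, -11)

D = (-12, -11)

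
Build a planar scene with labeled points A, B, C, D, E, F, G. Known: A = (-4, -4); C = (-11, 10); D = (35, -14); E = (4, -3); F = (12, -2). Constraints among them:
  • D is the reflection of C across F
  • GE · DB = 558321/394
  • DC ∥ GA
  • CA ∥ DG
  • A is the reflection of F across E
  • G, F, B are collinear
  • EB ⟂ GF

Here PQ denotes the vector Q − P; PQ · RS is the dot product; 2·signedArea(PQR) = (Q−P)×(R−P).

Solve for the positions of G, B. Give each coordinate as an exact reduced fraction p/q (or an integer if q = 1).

1. G_x = 42  [DC ∥ GA ∩ CA ∥ DG]
2. G_y = -28  [DC ∥ GA ∩ CA ∥ DG]
   → G = (42, -28)
3. B_x = 3123/394  [G, F, B are collinear ∩ EB ⟂ GF]
4. B_y = 603/394  [G, F, B are collinear ∩ EB ⟂ GF]
   → B = (3123/394, 603/394)

B = (3123/394, 603/394)
G = (42, -28)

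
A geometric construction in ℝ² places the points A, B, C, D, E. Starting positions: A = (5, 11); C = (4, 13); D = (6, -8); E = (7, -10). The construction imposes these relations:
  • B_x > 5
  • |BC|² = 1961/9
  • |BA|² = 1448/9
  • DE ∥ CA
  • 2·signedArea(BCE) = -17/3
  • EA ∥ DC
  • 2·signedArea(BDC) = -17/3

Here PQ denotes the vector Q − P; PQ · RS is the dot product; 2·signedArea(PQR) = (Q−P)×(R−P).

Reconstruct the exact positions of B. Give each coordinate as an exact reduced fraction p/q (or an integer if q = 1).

1. B_x = 17/3  [2·signedArea(BDC) = -17/3 ∩ 2·signedArea(BCE) = -17/3]
2. B_y = -5/3  [2·signedArea(BDC) = -17/3 ∩ 2·signedArea(BCE) = -17/3]
   → B = (17/3, -5/3)

B = (17/3, -5/3)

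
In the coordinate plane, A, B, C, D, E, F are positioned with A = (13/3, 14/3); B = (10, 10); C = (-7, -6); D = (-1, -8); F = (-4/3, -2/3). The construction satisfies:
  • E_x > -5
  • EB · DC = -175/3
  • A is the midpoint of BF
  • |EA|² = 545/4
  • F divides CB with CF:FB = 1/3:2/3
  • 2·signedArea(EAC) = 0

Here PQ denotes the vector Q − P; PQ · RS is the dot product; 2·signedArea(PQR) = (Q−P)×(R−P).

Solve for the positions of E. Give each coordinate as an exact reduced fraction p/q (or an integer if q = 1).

E = (-25/6, -10/3)

1. E_x = -25/6  [2·signedArea(EAC) = 0 ∩ EB · DC = -175/3]
2. E_y = -10/3  [2·signedArea(EAC) = 0 ∩ EB · DC = -175/3]
   → E = (-25/6, -10/3)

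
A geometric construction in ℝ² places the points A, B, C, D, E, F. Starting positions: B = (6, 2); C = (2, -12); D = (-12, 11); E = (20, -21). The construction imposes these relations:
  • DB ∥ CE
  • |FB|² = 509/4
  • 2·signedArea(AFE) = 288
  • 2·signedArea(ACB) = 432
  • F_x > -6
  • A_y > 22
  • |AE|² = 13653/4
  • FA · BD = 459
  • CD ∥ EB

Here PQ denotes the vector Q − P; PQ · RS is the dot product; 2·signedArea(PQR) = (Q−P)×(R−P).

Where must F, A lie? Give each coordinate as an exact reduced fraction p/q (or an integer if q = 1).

1. A_x = -19  [line -14·x + 4·y + -356 = 0 ∩ |AE|² = 13653/4]
2. A_y = 45/2  [line -14·x + 4·y + -356 = 0 ∩ |AE|² = 13653/4]
   → A = (-19, 45/2)
3. F_x = -5  [FA · BD = 459 ∩ 2·signedArea(AFE) = 288]
4. F_y = -1/2  [FA · BD = 459 ∩ 2·signedArea(AFE) = 288]
   → F = (-5, -1/2)

A = (-19, 45/2)
F = (-5, -1/2)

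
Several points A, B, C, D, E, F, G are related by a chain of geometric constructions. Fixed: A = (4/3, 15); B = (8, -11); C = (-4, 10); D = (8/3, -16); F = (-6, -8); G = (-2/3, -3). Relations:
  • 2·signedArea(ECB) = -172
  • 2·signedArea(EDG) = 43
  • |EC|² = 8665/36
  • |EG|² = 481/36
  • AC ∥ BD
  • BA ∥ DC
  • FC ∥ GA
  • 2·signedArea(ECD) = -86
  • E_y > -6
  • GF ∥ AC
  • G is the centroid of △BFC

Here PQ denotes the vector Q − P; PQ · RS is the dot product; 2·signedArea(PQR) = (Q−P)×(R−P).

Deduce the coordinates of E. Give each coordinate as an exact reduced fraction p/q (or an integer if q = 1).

1. E_x = -10/3  [2·signedArea(ECB) = -172 ∩ 2·signedArea(ECD) = -86]
2. E_y = -11/2  [2·signedArea(ECB) = -172 ∩ 2·signedArea(ECD) = -86]
   → E = (-10/3, -11/2)

E = (-10/3, -11/2)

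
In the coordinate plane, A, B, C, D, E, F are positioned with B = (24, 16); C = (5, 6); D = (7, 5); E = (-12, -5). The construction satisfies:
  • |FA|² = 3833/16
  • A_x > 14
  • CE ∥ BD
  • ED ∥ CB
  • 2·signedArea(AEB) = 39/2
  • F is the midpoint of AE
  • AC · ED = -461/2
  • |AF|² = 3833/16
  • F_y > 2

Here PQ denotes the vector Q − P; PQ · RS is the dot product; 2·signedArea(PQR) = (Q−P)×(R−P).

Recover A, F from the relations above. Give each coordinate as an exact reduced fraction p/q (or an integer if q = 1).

A = (29/2, 11)
F = (5/4, 3)

1. A_x = 29/2  [AC · ED = -461/2 ∩ 2·signedArea(AEB) = 39/2]
2. A_y = 11  [AC · ED = -461/2 ∩ 2·signedArea(AEB) = 39/2]
   → A = (29/2, 11)
3. F_x = 5/4  [F is the midpoint of AE]
4. F_y = 3  [F is the midpoint of AE]
   → F = (5/4, 3)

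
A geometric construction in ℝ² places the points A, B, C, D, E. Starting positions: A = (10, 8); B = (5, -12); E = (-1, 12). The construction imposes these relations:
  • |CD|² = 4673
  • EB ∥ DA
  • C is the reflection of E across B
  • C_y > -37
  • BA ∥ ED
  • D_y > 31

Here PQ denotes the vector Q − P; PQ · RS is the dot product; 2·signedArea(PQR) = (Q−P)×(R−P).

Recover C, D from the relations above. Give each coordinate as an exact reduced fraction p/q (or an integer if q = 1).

C = (11, -36)
D = (4, 32)

1. C_x = 11  [C is the reflection of E across B]
2. C_y = -36  [C is the reflection of E across B]
   → C = (11, -36)
3. D_x = 4  [EB ∥ DA ∩ BA ∥ ED]
4. D_y = 32  [EB ∥ DA ∩ BA ∥ ED]
   → D = (4, 32)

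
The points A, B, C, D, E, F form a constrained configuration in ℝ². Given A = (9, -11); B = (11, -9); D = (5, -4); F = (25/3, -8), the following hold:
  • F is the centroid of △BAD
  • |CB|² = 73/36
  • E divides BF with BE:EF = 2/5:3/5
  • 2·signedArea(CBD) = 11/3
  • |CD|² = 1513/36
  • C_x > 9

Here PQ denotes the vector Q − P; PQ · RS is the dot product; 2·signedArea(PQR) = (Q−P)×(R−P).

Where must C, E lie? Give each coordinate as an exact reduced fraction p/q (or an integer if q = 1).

1. C_x = 29/3  [line -5·x + -6·y + -8/3 = 0 ∩ |CD|² = 1513/36]
2. C_y = -17/2  [line -5·x + -6·y + -8/3 = 0 ∩ |CD|² = 1513/36]
   → C = (29/3, -17/2)
3. E_x = 149/15  [E divides BF with BE:EF = 2/5:3/5]
4. E_y = -43/5  [E divides BF with BE:EF = 2/5:3/5]
   → E = (149/15, -43/5)

C = (29/3, -17/2)
E = (149/15, -43/5)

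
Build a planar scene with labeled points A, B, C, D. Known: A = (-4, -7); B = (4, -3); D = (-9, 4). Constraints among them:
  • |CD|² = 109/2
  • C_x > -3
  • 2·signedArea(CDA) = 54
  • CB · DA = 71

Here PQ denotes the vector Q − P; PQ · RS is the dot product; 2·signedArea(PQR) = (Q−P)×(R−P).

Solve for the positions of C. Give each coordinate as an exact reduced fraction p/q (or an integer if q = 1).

C = (-5/2, 1/2)

1. C_x = -5/2  [CB · DA = 71 ∩ 2·signedArea(CDA) = 54]
2. C_y = 1/2  [CB · DA = 71 ∩ 2·signedArea(CDA) = 54]
   → C = (-5/2, 1/2)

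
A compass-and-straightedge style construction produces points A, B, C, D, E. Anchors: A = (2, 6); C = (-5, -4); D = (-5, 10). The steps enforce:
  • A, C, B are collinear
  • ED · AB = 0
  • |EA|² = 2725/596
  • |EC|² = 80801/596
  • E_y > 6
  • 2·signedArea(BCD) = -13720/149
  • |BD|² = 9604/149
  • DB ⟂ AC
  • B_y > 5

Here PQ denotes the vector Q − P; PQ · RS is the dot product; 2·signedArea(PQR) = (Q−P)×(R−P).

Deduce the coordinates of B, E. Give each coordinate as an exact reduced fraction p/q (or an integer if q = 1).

1. B_x = 235/149  [A, C, B are collinear ∩ DB ⟂ AC]
2. B_y = 804/149  [A, C, B are collinear ∩ DB ⟂ AC]
   → B = (235/149, 804/149)
3. E_x = -10/149  [line 63/149·x + 90/149·y + -585/149 = 0 ∩ |EC|² = 80801/596]
4. E_y = 1951/298  [line 63/149·x + 90/149·y + -585/149 = 0 ∩ |EC|² = 80801/596]
   → E = (-10/149, 1951/298)

B = (235/149, 804/149)
E = (-10/149, 1951/298)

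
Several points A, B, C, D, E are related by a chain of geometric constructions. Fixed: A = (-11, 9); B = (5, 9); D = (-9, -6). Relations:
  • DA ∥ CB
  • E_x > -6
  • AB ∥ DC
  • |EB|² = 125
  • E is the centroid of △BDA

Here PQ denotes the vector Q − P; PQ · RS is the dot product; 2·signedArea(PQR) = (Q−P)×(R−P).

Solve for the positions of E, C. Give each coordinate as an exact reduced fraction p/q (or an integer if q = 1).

C = (7, -6)
E = (-5, 4)

1. E_x = -5  [E is the centroid of △BDA]
2. E_y = 4  [E is the centroid of △BDA]
   → E = (-5, 4)
3. C_x = 7  [DA ∥ CB ∩ AB ∥ DC]
4. C_y = -6  [DA ∥ CB ∩ AB ∥ DC]
   → C = (7, -6)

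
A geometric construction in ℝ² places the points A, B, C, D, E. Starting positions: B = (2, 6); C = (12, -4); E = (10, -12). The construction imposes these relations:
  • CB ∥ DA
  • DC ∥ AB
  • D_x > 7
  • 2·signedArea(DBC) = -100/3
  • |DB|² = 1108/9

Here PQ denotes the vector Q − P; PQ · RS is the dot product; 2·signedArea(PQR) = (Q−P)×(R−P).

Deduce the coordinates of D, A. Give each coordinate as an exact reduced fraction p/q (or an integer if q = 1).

A = (-2, 20/3)
D = (8, -10/3)

1. D_x = 8  [line 10·x + 10·y + -140/3 = 0 ∩ |DB|² = 1108/9]
2. D_y = -10/3  [line 10·x + 10·y + -140/3 = 0 ∩ |DB|² = 1108/9]
   → D = (8, -10/3)
3. A_x = -2  [DC ∥ AB ∩ CB ∥ DA]
4. A_y = 20/3  [DC ∥ AB ∩ CB ∥ DA]
   → A = (-2, 20/3)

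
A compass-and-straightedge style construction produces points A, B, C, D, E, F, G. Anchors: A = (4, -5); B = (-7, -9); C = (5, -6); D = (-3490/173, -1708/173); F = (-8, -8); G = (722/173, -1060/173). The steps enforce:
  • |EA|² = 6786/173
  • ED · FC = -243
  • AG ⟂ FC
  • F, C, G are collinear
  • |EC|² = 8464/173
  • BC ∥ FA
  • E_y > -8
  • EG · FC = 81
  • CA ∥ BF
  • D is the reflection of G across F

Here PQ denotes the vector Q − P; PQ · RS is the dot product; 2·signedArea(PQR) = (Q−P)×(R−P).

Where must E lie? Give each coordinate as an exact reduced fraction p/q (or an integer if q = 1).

E = (-331/173, -1222/173)

1. E_x = -331/173  [line -13·x + -2·y + -39 = 0 ∩ |EC|² = 8464/173]
2. E_y = -1222/173  [line -13·x + -2·y + -39 = 0 ∩ |EC|² = 8464/173]
   → E = (-331/173, -1222/173)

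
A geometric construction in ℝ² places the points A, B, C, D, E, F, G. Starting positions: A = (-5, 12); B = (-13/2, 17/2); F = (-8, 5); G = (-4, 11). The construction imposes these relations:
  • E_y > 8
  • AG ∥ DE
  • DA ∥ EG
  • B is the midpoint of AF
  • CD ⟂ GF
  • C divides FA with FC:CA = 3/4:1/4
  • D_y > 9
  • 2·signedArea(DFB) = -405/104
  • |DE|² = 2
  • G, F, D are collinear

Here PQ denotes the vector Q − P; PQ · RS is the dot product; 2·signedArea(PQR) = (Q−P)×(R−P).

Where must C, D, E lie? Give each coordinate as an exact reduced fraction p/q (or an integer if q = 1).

C = (-23/4, 41/4)
D = (-127/26, 503/52)
E = (-101/26, 451/52)

1. C_x = -23/4  [C divides FA with FC:CA = 3/4:1/4]
2. C_y = 41/4  [C divides FA with FC:CA = 3/4:1/4]
   → C = (-23/4, 41/4)
3. D_x = -127/26  [G, F, D are collinear ∩ CD ⟂ GF]
4. D_y = 503/52  [G, F, D are collinear ∩ CD ⟂ GF]
   → D = (-127/26, 503/52)
5. E_x = -101/26  [DA ∥ EG ∩ AG ∥ DE]
6. E_y = 451/52  [DA ∥ EG ∩ AG ∥ DE]
   → E = (-101/26, 451/52)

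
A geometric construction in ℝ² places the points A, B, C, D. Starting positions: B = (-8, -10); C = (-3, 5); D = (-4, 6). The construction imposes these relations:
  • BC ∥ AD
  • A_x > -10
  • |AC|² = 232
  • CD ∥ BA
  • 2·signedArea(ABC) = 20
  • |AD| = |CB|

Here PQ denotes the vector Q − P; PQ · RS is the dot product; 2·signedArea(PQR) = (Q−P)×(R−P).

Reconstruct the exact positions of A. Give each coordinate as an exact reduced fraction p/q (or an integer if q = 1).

1. A_x = -9  [BC ∥ AD ∩ CD ∥ BA]
2. A_y = -9  [BC ∥ AD ∩ CD ∥ BA]
   → A = (-9, -9)

A = (-9, -9)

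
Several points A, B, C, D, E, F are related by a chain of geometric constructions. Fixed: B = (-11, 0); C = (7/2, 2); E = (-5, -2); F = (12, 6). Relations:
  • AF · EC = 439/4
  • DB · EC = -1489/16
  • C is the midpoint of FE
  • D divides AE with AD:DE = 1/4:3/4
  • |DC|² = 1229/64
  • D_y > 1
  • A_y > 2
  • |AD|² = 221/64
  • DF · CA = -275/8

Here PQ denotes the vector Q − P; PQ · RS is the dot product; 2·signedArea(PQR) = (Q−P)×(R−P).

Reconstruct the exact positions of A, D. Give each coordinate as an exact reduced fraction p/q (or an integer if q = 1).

1. D_x = -7/8  [line -17/2·x + -4·y + -7/16 = 0 ∩ |DC|² = 1229/64]
2. D_y = 7/4  [line -17/2·x + -4·y + -7/16 = 0 ∩ |DC|² = 1229/64]
   → D = (-7/8, 7/4)
3. A_x = 1/2  [AF · EC = 439/4 ∩ D divides AE with AD:DE = 1/4:3/4]
4. A_y = 3  [AF · EC = 439/4 ∩ D divides AE with AD:DE = 1/4:3/4]
   → A = (1/2, 3)

A = (1/2, 3)
D = (-7/8, 7/4)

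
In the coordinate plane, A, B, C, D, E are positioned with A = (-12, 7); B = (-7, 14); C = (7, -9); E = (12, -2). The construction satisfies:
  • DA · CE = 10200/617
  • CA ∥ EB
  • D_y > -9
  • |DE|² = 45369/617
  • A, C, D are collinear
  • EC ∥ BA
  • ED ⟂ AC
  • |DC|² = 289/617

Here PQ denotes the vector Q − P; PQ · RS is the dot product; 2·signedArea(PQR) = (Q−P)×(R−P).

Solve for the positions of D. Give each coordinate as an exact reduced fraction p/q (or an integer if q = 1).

D = (3996/617, -5281/617)

1. D_x = 3996/617  [A, C, D are collinear ∩ ED ⟂ AC]
2. D_y = -5281/617  [A, C, D are collinear ∩ ED ⟂ AC]
   → D = (3996/617, -5281/617)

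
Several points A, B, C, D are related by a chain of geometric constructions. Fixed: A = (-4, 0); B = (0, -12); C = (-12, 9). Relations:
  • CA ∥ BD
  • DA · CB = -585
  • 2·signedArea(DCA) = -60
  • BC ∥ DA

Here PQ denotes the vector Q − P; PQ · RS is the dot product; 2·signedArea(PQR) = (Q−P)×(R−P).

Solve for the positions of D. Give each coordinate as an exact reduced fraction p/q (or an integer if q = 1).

D = (8, -21)

1. D_x = 8  [BC ∥ DA ∩ CA ∥ BD]
2. D_y = -21  [BC ∥ DA ∩ CA ∥ BD]
   → D = (8, -21)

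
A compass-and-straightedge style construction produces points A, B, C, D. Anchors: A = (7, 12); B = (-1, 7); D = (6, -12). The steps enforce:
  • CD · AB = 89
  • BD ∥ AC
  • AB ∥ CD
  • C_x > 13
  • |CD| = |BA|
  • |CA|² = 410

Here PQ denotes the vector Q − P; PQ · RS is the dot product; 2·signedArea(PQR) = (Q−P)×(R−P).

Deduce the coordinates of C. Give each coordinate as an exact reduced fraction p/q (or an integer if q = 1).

1. C_x = 14  [AB ∥ CD ∩ BD ∥ AC]
2. C_y = -7  [AB ∥ CD ∩ BD ∥ AC]
   → C = (14, -7)

C = (14, -7)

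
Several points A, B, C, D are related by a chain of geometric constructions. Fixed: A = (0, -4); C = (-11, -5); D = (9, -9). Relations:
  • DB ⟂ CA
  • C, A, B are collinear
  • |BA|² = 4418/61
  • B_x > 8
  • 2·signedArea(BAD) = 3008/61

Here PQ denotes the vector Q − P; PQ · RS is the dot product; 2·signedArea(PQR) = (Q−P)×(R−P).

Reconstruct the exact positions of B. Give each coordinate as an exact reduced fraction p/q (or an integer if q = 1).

B = (517/61, -197/61)

1. B_x = 517/61  [C, A, B are collinear ∩ DB ⟂ CA]
2. B_y = -197/61  [C, A, B are collinear ∩ DB ⟂ CA]
   → B = (517/61, -197/61)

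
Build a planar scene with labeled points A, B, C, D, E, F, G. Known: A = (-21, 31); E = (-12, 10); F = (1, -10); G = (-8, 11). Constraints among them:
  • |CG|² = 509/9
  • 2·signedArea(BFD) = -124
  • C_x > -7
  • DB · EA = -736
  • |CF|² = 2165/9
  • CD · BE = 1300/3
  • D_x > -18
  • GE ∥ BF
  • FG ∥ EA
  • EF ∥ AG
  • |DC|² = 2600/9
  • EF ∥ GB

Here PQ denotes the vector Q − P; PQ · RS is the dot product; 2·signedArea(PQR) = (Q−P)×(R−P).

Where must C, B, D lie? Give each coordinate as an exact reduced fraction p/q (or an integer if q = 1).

1. B_x = 5  [GE ∥ BF ∩ EF ∥ GB]
2. B_y = -9  [GE ∥ BF ∩ EF ∥ GB]
   → B = (5, -9)
3. D_x = -53/3  [DB · EA = -736 ∩ 2·signedArea(BFD) = -124]
4. D_y = 49/3  [DB · EA = -736 ∩ 2·signedArea(BFD) = -124]
   → D = (-53/3, 49/3)
5. C_x = -19/3  [line 17·x + -19·y + 532/3 = 0 ∩ |DC|² = 2600/9]
6. C_y = 11/3  [line 17·x + -19·y + 532/3 = 0 ∩ |DC|² = 2600/9]
   → C = (-19/3, 11/3)

B = (5, -9)
C = (-19/3, 11/3)
D = (-53/3, 49/3)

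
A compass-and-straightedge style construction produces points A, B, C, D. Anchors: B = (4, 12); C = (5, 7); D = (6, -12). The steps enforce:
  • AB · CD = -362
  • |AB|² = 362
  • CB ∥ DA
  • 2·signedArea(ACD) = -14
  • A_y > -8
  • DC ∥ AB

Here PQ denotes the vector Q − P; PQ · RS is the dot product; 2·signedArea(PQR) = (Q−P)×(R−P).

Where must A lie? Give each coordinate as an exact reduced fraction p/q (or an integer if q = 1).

A = (5, -7)

1. A_x = 5  [DC ∥ AB ∩ CB ∥ DA]
2. A_y = -7  [DC ∥ AB ∩ CB ∥ DA]
   → A = (5, -7)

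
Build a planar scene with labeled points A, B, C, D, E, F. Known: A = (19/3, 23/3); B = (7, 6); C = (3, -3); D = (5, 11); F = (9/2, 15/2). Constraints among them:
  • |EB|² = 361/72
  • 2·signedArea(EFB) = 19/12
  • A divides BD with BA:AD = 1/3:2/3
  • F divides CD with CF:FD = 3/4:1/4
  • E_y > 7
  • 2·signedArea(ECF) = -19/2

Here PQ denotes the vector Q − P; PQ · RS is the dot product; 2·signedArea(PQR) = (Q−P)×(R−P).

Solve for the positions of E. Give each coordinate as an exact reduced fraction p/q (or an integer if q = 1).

E = (65/12, 91/12)

1. E_x = 65/12  [2·signedArea(ECF) = -19/2 ∩ 2·signedArea(EFB) = 19/12]
2. E_y = 91/12  [2·signedArea(ECF) = -19/2 ∩ 2·signedArea(EFB) = 19/12]
   → E = (65/12, 91/12)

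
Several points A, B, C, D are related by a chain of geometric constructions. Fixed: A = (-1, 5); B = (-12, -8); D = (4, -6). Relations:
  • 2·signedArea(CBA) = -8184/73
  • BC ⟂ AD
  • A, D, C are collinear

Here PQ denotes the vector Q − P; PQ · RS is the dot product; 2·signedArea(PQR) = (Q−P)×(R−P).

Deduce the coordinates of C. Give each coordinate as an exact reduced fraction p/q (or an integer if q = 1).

1. C_x = 147/73  [A, D, C are collinear ∩ BC ⟂ AD]
2. C_y = -119/73  [A, D, C are collinear ∩ BC ⟂ AD]
   → C = (147/73, -119/73)

C = (147/73, -119/73)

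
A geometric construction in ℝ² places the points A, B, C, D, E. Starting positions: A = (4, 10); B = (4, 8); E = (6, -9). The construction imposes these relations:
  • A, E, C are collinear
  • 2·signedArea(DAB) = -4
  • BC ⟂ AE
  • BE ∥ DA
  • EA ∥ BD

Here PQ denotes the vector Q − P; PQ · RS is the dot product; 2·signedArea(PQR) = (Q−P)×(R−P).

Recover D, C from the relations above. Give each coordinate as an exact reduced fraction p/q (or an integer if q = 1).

1. D_x = 2  [BE ∥ DA ∩ EA ∥ BD]
2. D_y = 27  [BE ∥ DA ∩ EA ∥ BD]
   → D = (2, 27)
3. C_x = 1536/365  [A, E, C are collinear ∩ BC ⟂ AE]
4. C_y = 2928/365  [A, E, C are collinear ∩ BC ⟂ AE]
   → C = (1536/365, 2928/365)

C = (1536/365, 2928/365)
D = (2, 27)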